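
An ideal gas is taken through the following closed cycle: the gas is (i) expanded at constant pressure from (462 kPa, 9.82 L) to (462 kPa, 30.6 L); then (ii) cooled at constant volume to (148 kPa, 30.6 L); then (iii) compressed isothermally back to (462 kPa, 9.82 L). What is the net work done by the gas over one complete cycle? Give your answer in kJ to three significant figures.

W_net ≈ 4.45 kJ

Leg (i): W = PΔV = (462)(30.6 − 9.82) = 9600 J.
Leg (ii): W = 0.
Leg (iii): W = PᵢVᵢ ln(V_f/Vᵢ) = (4529) ln(9.82/30.6) = -5147 J.
W_net = 9600 − 5147 = 4453 J.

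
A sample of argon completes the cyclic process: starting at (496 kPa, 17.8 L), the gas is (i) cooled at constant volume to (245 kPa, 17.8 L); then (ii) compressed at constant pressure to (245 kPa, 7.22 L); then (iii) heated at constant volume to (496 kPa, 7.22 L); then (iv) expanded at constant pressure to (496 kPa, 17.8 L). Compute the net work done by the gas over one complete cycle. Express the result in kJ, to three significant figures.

W_net ≈ 2.66 kJ

Constant-volume legs do no work.
W(ii) = (245)(7.22 − 17.8) = -2592 J; W(iv) = (496)(17.8 − 7.22) = 5248 J.
W_net = -2592 + 5248 = 2656 J (the clockwise enclosed area).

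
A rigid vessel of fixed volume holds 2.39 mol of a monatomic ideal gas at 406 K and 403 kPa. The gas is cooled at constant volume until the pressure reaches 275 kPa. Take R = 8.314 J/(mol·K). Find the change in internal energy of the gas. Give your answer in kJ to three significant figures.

Constant volume ⇒ W = 0, so Q = ΔU = nCᵥΔT with Cᵥ = 3R/2 = 12.47 J/(mol·K).
At constant V, T₂/T₁ = P₂/P₁ ⇒ ΔT = T₁(P₂/P₁ − 1) = 406·(275/403 − 1) = -129 K.
ΔU = (2.39)(12.47)(-129) = -3844 J.

ΔU ≈ -3.84 kJ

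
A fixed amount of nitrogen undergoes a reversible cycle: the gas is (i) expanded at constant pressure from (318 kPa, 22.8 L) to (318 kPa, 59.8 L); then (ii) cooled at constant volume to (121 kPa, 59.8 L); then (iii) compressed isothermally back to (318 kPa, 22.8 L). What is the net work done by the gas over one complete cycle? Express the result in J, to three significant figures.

Leg (i): W = PΔV = (318)(59.8 − 22.8) = 11766 J.
Leg (ii): W = 0.
Leg (iii): W = PᵢVᵢ ln(V_f/Vᵢ) = (7236) ln(22.8/59.8) = -6977 J.
W_net = 11766 − 6977 = 4789 J.

W_net ≈ 4790 J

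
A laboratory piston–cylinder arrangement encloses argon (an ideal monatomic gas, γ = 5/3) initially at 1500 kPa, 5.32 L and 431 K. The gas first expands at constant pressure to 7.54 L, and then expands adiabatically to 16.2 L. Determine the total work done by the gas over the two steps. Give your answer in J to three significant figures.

W_total ≈ 10100 J

Step 1 (isobaric): W = PΔV = (1500 kPa)(7.54 − 5.32 L) = 3330 J.
After step 1: P = 1500 kPa, V = 7.54 L, T = 610.9 K.
Step 2 (adiabatic): W = (P₁V₁ − P₂V₂)/(γ−1) = (11310 − 6793)/0.667 = 6776 J.
W_total = 3330 + 6776 = 10106 J.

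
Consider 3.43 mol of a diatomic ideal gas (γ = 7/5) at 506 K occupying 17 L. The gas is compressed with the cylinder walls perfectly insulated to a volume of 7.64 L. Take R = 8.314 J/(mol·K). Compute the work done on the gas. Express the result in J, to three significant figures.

Adiabatic: TV^(γ−1) = const with γ = 7/5.
T₂ = T₁ (V₁/V₂)^(γ−1) = 506 × (17/7.64)^0.4 = 506 × 1.377 = 696.8 K.
W_by = nCᵥ(T₁ − T₂) = (3.43)(20.79)(506 − 696.8) = -13601 J.
Work on gas = −W_by = 13601 J.

W ≈ 13600 J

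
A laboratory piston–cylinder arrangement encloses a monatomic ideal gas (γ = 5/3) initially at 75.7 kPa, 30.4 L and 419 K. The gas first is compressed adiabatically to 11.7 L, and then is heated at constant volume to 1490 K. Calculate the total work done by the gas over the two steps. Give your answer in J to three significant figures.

W_total ≈ -3070 J

Step 1 (adiabatic): W = (P₁V₁ − P₂V₂)/(γ−1) = (2301 − 4349)/0.667 = -3072 J.
Step 2 (isochoric): W = 0 (constant volume).
W_total = -3072 + 0 = -3072 J.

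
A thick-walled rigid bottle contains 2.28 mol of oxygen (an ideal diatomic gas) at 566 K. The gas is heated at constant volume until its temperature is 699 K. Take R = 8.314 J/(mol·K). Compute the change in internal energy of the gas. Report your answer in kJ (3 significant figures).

Constant volume ⇒ W = 0, so Q = ΔU = nCᵥΔT with Cᵥ = 5R/2 = 20.79 J/(mol·K).
ΔU = (2.28)(20.79)(699 − 566) = 6303 J.

ΔU ≈ 6.30 kJ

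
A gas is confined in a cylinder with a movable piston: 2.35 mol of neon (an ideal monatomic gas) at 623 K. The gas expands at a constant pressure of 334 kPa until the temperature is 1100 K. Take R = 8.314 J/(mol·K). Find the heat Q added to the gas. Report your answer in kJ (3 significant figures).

Isobaric: W = nRΔT = (2.35)(8.314)(477) = 9320 J.
ΔU = nCᵥΔT with Cᵥ = 3R/2: ΔU = (2.35)(12.47)(477) = 13979 J.
Q = ΔU + W = 13979 + 9320 = 23299 J.

Q ≈ 23.3 kJ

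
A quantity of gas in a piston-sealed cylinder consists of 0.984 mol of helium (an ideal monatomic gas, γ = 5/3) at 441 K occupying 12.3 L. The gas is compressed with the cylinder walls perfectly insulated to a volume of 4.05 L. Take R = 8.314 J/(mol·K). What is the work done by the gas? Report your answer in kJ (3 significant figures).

W ≈ -5.94 kJ

Adiabatic: TV^(γ−1) = const with γ = 5/3.
T₂ = T₁ (V₁/V₂)^(γ−1) = 441 × (12.3/4.05)^0.667 = 441 × 2.097 = 924.9 K.
W_by = nCᵥ(T₁ − T₂) = (0.984)(12.47)(441 − 924.9) = -5938 J.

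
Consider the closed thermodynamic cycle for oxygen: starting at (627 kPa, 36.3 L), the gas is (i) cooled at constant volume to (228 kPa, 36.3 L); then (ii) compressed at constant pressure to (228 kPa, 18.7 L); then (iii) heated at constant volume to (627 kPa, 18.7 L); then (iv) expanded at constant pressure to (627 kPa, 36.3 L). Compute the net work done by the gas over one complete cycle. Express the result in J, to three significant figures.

Constant-volume legs do no work.
W(ii) = (228)(18.7 − 36.3) = -4013 J; W(iv) = (627)(36.3 − 18.7) = 11035 J.
W_net = -4013 + 11035 = 7022 J (the clockwise enclosed area).

W_net ≈ 7020 J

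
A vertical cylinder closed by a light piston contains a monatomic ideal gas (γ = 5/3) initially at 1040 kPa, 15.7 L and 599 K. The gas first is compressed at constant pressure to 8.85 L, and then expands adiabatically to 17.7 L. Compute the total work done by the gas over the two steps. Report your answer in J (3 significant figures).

Step 1 (isobaric): W = PΔV = (1040 kPa)(8.85 − 15.7 L) = -7124 J.
After step 1: P = 1040 kPa, V = 8.85 L, T = 337.7 K.
Step 2 (adiabatic): W = (P₁V₁ − P₂V₂)/(γ−1) = (9204 − 5798)/0.667 = 5109 J.
W_total = -7124 + 5109 = -2015 J.

W_total ≈ -2020 J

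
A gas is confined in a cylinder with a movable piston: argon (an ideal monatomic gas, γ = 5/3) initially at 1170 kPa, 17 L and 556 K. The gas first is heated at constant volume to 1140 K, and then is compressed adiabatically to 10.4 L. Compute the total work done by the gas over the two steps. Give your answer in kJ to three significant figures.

Step 1 (isochoric): W = 0 (constant volume).
After step 1: P = 2399 kPa (V unchanged).
Step 2 (adiabatic): W = (P₁V₁ − P₂V₂)/(γ−1) = (40782 − 56590)/0.667 = -23713 J.
W_total = 0 − 23713 = -23713 J.

W_total ≈ -23.7 kJ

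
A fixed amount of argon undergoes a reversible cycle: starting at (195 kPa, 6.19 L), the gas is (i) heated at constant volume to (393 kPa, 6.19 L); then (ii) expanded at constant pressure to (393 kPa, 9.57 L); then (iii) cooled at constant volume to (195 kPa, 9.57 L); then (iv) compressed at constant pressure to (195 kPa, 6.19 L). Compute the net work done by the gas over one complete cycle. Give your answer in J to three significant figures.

Constant-volume legs do no work.
W(ii) = (393)(9.57 − 6.19) = 1328 J; W(iv) = (195)(6.19 − 9.57) = -659.1 J.
W_net = 1328 − 659.1 = 669.2 J (the clockwise enclosed area).

W_net ≈ 669 J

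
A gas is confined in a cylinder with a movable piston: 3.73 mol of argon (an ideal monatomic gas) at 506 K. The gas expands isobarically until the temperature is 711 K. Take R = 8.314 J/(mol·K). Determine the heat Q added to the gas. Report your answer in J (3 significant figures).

Q ≈ 15900 J

Isobaric: W = nRΔT = (3.73)(8.314)(205) = 6357 J.
ΔU = nCᵥΔT with Cᵥ = 3R/2: ΔU = (3.73)(12.47)(205) = 9536 J.
Q = ΔU + W = 9536 + 6357 = 15893 J.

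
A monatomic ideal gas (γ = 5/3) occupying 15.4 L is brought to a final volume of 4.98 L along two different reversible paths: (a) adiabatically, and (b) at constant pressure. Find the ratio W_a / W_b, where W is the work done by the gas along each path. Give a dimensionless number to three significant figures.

Path (a) adiabatic: W = P₁V₁(1 − (V₁/V₂)^(γ−1))/(γ−1) → W_a/(P₁V₁) = -1.684.
Path (b) isobaric: W = P₁(V₂ − V₁) → W_b/(P₁V₁) = -0.6766.
W_a / W_b = -1.684 / -0.6766 = 2.489.

W_a / W_b ≈ 2.49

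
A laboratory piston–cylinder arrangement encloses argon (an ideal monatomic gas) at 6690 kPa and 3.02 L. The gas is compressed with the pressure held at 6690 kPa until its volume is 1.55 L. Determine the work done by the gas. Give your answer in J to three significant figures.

W ≈ -9830 J

Isobaric: W = P ΔV.
W = (6690 kPa)(1.55 − 3.02 L) = (6690)(-1.47) = -9834 J.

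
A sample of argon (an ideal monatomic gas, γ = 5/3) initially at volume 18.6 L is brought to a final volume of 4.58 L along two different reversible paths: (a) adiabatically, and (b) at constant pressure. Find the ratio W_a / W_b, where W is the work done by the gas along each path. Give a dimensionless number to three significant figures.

W_a / W_b ≈ 3.08

Path (a) adiabatic: W = P₁V₁(1 − (V₁/V₂)^(γ−1))/(γ−1) → W_a/(P₁V₁) = -2.318.
Path (b) isobaric: W = P₁(V₂ − V₁) → W_b/(P₁V₁) = -0.7538.
W_a / W_b = -2.318 / -0.7538 = 3.075.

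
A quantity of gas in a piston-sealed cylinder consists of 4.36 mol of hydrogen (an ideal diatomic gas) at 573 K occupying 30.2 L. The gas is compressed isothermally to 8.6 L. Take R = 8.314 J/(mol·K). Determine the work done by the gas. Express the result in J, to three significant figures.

W ≈ -26100 J

Isothermal: W = nRT ln(V₂/V₁).
W = (4.36)(8.314)(573) × ln(8.6/30.2)
  = 20771 × -1.256
W_by_gas = -26090 J.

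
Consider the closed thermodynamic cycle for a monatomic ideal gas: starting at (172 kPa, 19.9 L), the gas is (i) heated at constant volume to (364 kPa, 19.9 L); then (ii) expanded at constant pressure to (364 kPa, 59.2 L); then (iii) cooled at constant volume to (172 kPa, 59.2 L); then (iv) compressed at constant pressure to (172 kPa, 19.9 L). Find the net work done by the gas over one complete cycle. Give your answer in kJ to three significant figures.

Constant-volume legs do no work.
W(ii) = (364)(59.2 − 19.9) = 14305 J; W(iv) = (172)(19.9 − 59.2) = -6760 J.
W_net = 14305 − 6760 = 7546 J (the clockwise enclosed area).

W_net ≈ 7.55 kJ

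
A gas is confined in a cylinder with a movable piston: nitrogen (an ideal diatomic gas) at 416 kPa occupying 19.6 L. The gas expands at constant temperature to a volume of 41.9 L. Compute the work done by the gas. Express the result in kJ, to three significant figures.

Isothermal: W = nRT ln(V₂/V₁) = P₁V₁ ln(V₂/V₁).
P₁V₁ = (416 kPa)(19.6 L) = 8154 J.
W = 8154 × ln(41.9/19.6) = 8154 × 0.7598
W_by_gas = 6195 J.

W ≈ 6.19 kJ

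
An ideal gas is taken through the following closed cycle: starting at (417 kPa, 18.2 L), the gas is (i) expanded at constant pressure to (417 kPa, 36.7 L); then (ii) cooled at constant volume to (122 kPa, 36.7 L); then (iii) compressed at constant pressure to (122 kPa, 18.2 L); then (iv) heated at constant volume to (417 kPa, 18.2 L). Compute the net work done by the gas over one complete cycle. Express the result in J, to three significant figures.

W_net ≈ 5460 J

Constant-volume legs do no work.
W(i) = (417)(36.7 − 18.2) = 7715 J; W(iii) = (122)(18.2 − 36.7) = -2257 J.
W_net = 7715 − 2257 = 5458 J (the clockwise enclosed area).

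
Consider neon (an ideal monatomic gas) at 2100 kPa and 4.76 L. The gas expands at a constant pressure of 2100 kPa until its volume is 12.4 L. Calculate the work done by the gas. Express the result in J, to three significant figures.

Isobaric: W = P ΔV.
W = (2100 kPa)(12.4 − 4.76 L) = (2100)(7.64) = 16044 J.

W ≈ 16000 J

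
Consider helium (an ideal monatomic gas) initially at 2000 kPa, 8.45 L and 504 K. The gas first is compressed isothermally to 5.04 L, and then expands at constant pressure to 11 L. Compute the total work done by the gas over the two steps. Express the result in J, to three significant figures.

Step 1 (isothermal): W = P₁V₁ ln(V₂/V₁) = (16900) ln(5.04/8.45) = -8733 J.
After step 1: P = 3353 kPa, V = 5.04 L, T = 504 K.
Step 2 (isobaric): W = PΔV = (3353 kPa)(11 − 5.04 L) = 19985 J.
W_total = -8733 + 19985 = 11252 J.

W_total ≈ 11300 J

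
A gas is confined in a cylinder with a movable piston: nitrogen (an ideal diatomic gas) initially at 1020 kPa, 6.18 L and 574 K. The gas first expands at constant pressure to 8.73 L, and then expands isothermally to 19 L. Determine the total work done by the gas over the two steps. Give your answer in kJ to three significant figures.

Step 1 (isobaric): W = PΔV = (1020 kPa)(8.73 − 6.18 L) = 2601 J.
After step 1: P = 1020 kPa, V = 8.73 L, T = 810.8 K.
Step 2 (isothermal): W = P₁V₁ ln(V₂/V₁) = (8905) ln(19/8.73) = 6925 J.
W_total = 2601 + 6925 = 9526 J.

W_total ≈ 9.53 kJ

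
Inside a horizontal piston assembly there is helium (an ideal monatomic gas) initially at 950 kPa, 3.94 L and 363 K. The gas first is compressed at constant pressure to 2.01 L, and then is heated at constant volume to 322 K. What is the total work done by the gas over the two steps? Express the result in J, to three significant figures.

W_total ≈ -1830 J

Step 1 (isobaric): W = PΔV = (950 kPa)(2.01 − 3.94 L) = -1834 J.
Step 2 (isochoric): W = 0 (constant volume).
W_total = -1834 + 0 = -1834 J.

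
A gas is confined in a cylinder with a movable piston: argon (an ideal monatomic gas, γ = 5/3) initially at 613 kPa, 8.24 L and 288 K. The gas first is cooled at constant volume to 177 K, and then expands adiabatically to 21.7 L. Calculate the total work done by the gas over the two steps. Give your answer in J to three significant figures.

W_total ≈ 2210 J

Step 1 (isochoric): W = 0 (constant volume).
After step 1: P = 376.7 kPa (V unchanged).
Step 2 (adiabatic): W = (P₁V₁ − P₂V₂)/(γ−1) = (3104 − 1628)/0.667 = 2215 J.
W_total = 0 + 2215 = 2215 J.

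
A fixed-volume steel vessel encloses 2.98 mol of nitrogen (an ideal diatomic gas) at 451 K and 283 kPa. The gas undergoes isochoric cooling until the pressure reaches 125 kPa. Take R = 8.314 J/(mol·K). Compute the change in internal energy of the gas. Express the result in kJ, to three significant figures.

Constant volume ⇒ W = 0, so Q = ΔU = nCᵥΔT with Cᵥ = 5R/2 = 20.79 J/(mol·K).
At constant V, T₂/T₁ = P₂/P₁ ⇒ ΔT = T₁(P₂/P₁ − 1) = 451·(125/283 − 1) = -251.8 K.
ΔU = (2.98)(20.79)(-251.8) = -15596 J.

ΔU ≈ -15.6 kJ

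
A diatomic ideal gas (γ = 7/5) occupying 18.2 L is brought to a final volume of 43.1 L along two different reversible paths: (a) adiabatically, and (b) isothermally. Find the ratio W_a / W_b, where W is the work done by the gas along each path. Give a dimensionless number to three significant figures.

W_a / W_b ≈ 0.846

Path (a) adiabatic: W = P₁V₁(1 − (V₁/V₂)^(γ−1))/(γ−1) → W_a/(P₁V₁) = 0.7292.
Path (b) isothermal: W = P₁V₁ ln(V₂/V₁) → W_b/(P₁V₁) = 0.8621.
W_a / W_b = 0.7292 / 0.8621 = 0.8458.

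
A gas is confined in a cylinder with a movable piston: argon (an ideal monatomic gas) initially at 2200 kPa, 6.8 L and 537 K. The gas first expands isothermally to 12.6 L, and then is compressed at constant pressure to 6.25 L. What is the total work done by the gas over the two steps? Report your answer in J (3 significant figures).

W_total ≈ 1690 J

Step 1 (isothermal): W = P₁V₁ ln(V₂/V₁) = (14960) ln(12.6/6.8) = 9227 J.
After step 1: P = 1187 kPa, V = 12.6 L, T = 537 K.
Step 2 (isobaric): W = PΔV = (1187 kPa)(6.25 − 12.6 L) = -7539 J.
W_total = 9227 − 7539 = 1688 J.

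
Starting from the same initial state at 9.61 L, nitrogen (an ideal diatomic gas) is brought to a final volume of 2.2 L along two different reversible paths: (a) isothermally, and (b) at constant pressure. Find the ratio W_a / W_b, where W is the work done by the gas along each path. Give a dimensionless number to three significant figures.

Path (a) isothermal: W = P₁V₁ ln(V₂/V₁) → W_a/(P₁V₁) = -1.474.
Path (b) isobaric: W = P₁(V₂ − V₁) → W_b/(P₁V₁) = -0.7711.
W_a / W_b = -1.474 / -0.7711 = 1.912.

W_a / W_b ≈ 1.91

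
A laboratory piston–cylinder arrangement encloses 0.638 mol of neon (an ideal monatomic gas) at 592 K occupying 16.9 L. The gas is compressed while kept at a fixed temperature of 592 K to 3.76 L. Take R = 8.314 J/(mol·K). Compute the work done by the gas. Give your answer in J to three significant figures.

W ≈ -4720 J

Isothermal: W = nRT ln(V₂/V₁).
W = (0.638)(8.314)(592) × ln(3.76/16.9)
  = 3140 × -1.503
W_by_gas = -4719 J.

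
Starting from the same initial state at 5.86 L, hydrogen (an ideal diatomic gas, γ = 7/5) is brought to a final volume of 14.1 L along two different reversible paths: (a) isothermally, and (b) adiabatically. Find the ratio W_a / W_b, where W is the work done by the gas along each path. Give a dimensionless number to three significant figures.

Path (a) isothermal: W = P₁V₁ ln(V₂/V₁) → W_a/(P₁V₁) = 0.878.
Path (b) adiabatic: W = P₁V₁(1 − (V₁/V₂)^(γ−1))/(γ−1) → W_b/(P₁V₁) = 0.7404.
W_a / W_b = 0.878 / 0.7404 = 1.186.

W_a / W_b ≈ 1.19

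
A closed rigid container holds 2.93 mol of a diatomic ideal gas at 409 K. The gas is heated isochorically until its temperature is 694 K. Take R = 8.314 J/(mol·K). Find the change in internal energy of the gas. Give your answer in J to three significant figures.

ΔU ≈ 17400 J

Constant volume ⇒ W = 0, so Q = ΔU = nCᵥΔT with Cᵥ = 5R/2 = 20.79 J/(mol·K).
ΔU = (2.93)(20.79)(694 − 409) = 17357 J.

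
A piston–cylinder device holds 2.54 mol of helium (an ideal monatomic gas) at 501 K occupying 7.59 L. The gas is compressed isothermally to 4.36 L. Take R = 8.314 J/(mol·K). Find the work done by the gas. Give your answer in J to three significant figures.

Isothermal: W = nRT ln(V₂/V₁).
W = (2.54)(8.314)(501) × ln(4.36/7.59)
  = 10580 × -0.5544
W_by_gas = -5865 J.

W ≈ -5870 J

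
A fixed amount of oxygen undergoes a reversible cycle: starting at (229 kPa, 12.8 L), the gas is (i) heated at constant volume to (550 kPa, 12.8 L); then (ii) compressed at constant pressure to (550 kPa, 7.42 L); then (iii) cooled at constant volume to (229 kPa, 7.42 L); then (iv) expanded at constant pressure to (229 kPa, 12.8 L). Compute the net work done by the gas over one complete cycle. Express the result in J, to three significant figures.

W_net ≈ -1730 J

Constant-volume legs do no work.
W(ii) = (550)(7.42 − 12.8) = -2959 J; W(iv) = (229)(12.8 − 7.42) = 1232 J.
W_net = -2959 + 1232 = -1727 J (the counter-clockwise enclosed area).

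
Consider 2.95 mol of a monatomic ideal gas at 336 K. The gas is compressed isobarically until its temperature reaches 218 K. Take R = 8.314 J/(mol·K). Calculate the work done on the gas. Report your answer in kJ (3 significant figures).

W ≈ 2.89 kJ

Isobaric: W = P ΔV = nR ΔT.
W = (2.95)(8.314)(218 − 336) = -2894 J.
Work on gas = −W_by = 2894 J.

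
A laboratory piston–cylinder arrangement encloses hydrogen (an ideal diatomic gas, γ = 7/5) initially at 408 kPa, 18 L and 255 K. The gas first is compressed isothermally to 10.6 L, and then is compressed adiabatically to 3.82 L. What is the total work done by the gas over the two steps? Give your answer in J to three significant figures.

Step 1 (isothermal): W = P₁V₁ ln(V₂/V₁) = (7344) ln(10.6/18) = -3889 J.
After step 1: P = 692.8 kPa, V = 10.6 L, T = 255 K.
Step 2 (adiabatic): W = (P₁V₁ − P₂V₂)/(γ−1) = (7344 − 11047)/0.4 = -9257 J.
W_total = -3889 − 9257 = -13145 J.

W_total ≈ -13100 J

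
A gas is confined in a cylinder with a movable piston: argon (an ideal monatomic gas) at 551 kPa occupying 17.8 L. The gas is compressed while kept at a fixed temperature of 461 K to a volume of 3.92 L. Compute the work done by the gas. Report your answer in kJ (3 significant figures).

W ≈ -14.8 kJ

Isothermal: W = nRT ln(V₂/V₁) = P₁V₁ ln(V₂/V₁).
P₁V₁ = (551 kPa)(17.8 L) = 9808 J.
W = 9808 × ln(3.92/17.8) = 9808 × -1.513
W_by_gas = -14840 J.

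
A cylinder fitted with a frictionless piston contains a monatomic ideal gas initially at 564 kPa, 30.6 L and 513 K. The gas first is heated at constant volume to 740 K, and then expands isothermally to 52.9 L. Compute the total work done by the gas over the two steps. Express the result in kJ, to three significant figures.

W_total ≈ 13.6 kJ

Step 1 (isochoric): W = 0 (constant volume).
After step 1: P = 813.6 kPa (V unchanged).
Step 2 (isothermal): W = P₁V₁ ln(V₂/V₁) = (24895) ln(52.9/30.6) = 13628 J.
W_total = 0 + 13628 = 13628 J.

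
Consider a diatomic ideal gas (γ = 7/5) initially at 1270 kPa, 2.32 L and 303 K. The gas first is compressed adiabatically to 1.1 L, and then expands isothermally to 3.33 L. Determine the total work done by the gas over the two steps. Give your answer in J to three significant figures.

W_total ≈ 1840 J

Step 1 (adiabatic): W = (P₁V₁ − P₂V₂)/(γ−1) = (2946 − 3971)/0.4 = -2562 J.
After step 1: P = 3610 kPa, V = 1.1 L, T = 408.4 K.
Step 2 (isothermal): W = P₁V₁ ln(V₂/V₁) = (3971) ln(3.33/1.1) = 4399 J.
W_total = -2562 + 4399 = 1837 J.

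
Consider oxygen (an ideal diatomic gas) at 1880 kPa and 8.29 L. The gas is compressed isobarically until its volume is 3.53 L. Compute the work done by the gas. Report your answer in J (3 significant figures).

Isobaric: W = P ΔV.
W = (1880 kPa)(3.53 − 8.29 L) = (1880)(-4.76) = -8949 J.

W ≈ -8950 J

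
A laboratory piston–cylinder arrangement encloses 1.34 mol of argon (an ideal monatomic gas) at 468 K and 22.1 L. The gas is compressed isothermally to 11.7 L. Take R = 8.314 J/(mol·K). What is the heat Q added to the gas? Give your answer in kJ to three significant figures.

Isothermal ⇒ ΔU = 0, so Q = W = nRT ln(V₂/V₁).
Q = (1.34)(8.314)(468) ln(11.7/22.1) = 5214 × -0.636 = -3316 J.

Q ≈ -3.32 kJ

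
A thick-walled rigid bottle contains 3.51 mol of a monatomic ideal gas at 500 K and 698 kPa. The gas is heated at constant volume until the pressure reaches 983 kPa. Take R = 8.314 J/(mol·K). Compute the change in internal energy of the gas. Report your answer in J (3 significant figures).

ΔU ≈ 8940 J

Constant volume ⇒ W = 0, so Q = ΔU = nCᵥΔT with Cᵥ = 3R/2 = 12.47 J/(mol·K).
At constant V, T₂/T₁ = P₂/P₁ ⇒ ΔT = T₁(P₂/P₁ − 1) = 500·(983/698 − 1) = 204.2 K.
ΔU = (3.51)(12.47)(204.2) = 8937 J.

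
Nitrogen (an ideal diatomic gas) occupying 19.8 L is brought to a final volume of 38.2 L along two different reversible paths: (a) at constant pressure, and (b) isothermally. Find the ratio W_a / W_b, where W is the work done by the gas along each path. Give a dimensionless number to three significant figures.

W_a / W_b ≈ 1.41

Path (a) isobaric: W = P₁(V₂ − V₁) → W_a/(P₁V₁) = 0.9293.
Path (b) isothermal: W = P₁V₁ ln(V₂/V₁) → W_b/(P₁V₁) = 0.6572.
W_a / W_b = 0.9293 / 0.6572 = 1.414.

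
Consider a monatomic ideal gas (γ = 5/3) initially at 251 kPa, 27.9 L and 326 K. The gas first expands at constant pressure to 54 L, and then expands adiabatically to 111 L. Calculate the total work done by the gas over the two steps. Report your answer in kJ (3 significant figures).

W_total ≈ 14.3 kJ

Step 1 (isobaric): W = PΔV = (251 kPa)(54 − 27.9 L) = 6551 J.
After step 1: P = 251 kPa, V = 54 L, T = 631 K.
Step 2 (adiabatic): W = (P₁V₁ − P₂V₂)/(γ−1) = (13554 − 8384)/0.667 = 7755 J.
W_total = 6551 + 7755 = 14306 J.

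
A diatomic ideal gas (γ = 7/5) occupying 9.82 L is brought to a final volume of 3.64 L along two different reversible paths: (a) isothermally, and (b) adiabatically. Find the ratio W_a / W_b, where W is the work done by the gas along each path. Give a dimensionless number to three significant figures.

Path (a) isothermal: W = P₁V₁ ln(V₂/V₁) → W_a/(P₁V₁) = -0.9924.
Path (b) adiabatic: W = P₁V₁(1 − (V₁/V₂)^(γ−1))/(γ−1) → W_b/(P₁V₁) = -1.218.
W_a / W_b = -0.9924 / -1.218 = 0.8146.

W_a / W_b ≈ 0.815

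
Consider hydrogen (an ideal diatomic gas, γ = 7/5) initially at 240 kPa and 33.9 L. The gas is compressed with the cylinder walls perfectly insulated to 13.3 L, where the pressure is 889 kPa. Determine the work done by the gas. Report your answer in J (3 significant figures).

Adiabatic: W = (P₁V₁ − P₂V₂)/(γ − 1) with γ = 7/5.
P₁V₁ = 8136 J, P₂V₂ = 11824 J.
W = (8136 − 11824) / 0.4 = -9219 J.

W ≈ -9220 J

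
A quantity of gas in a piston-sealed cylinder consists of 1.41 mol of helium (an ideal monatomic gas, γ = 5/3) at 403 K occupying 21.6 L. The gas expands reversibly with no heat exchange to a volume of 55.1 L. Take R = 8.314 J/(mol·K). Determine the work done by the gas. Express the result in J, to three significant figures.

Adiabatic: TV^(γ−1) = const with γ = 5/3.
T₂ = T₁ (V₁/V₂)^(γ−1) = 403 × (21.6/55.1)^0.667 = 403 × 0.5356 = 215.9 K.
W_by = nCᵥ(T₁ − T₂) = (1.41)(12.47)(403 − 215.9) = 3291 J.

W ≈ 3290 J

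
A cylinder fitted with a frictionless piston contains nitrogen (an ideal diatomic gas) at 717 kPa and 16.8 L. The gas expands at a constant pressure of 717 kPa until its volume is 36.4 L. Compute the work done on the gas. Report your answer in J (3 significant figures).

W ≈ -14100 J

Isobaric: W = P ΔV.
W = (717 kPa)(36.4 − 16.8 L) = (717)(19.6) = 14053 J.
Work on gas = −W_by = -14053 J.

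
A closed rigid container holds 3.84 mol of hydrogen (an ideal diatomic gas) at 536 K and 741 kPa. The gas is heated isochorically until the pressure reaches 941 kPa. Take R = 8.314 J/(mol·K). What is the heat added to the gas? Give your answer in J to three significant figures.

Q ≈ 11500 J

Constant volume ⇒ W = 0, so Q = ΔU = nCᵥΔT with Cᵥ = 5R/2 = 20.79 J/(mol·K).
At constant V, T₂/T₁ = P₂/P₁ ⇒ ΔT = T₁(P₂/P₁ − 1) = 536·(941/741 − 1) = 144.7 K.
ΔU = (3.84)(20.79)(144.7) = 11547 J.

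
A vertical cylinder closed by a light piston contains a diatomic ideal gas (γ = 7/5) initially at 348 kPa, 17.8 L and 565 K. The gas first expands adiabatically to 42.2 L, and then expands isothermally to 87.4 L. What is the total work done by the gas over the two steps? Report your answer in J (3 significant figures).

Step 1 (adiabatic): W = (P₁V₁ − P₂V₂)/(γ−1) = (6194 − 4386)/0.4 = 4522 J.
After step 1: P = 103.9 kPa, V = 42.2 L, T = 400 K.
Step 2 (isothermal): W = P₁V₁ ln(V₂/V₁) = (4386) ln(87.4/42.2) = 3193 J.
W_total = 4522 + 3193 = 7715 J.

W_total ≈ 7710 J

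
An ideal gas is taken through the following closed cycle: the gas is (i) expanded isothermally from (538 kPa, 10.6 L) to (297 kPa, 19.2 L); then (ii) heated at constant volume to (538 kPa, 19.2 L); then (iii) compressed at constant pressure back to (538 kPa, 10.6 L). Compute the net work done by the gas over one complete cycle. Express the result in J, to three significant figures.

Leg (i): W = PᵢVᵢ ln(V_f/Vᵢ) = (5703) ln(19.2/10.6) = 3388 J.
Leg (ii): W = 0.
Leg (iii): W = PΔV = (538)(10.6 − 19.2) = -4627 J.
W_net = 3388 − 4627 = -1239 J.

W_net ≈ -1240 J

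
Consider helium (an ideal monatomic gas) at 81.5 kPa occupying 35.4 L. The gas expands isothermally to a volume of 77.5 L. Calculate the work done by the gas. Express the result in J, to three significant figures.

Isothermal: W = nRT ln(V₂/V₁) = P₁V₁ ln(V₂/V₁).
P₁V₁ = (81.5 kPa)(35.4 L) = 2885 J.
W = 2885 × ln(77.5/35.4) = 2885 × 0.7836
W_by_gas = 2261 J.

W ≈ 2260 J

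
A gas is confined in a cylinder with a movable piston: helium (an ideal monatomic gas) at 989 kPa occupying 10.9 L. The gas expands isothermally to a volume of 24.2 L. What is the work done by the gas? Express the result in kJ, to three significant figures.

W ≈ 8.60 kJ

Isothermal: W = nRT ln(V₂/V₁) = P₁V₁ ln(V₂/V₁).
P₁V₁ = (989 kPa)(10.9 L) = 10780 J.
W = 10780 × ln(24.2/10.9) = 10780 × 0.7976
W_by_gas = 8598 J.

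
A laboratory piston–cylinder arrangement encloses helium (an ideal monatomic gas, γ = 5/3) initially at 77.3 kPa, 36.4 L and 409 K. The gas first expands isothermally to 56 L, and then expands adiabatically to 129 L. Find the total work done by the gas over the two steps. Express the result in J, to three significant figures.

W_total ≈ 3010 J

Step 1 (isothermal): W = P₁V₁ ln(V₂/V₁) = (2814) ln(56/36.4) = 1212 J.
After step 1: P = 50.24 kPa, V = 56 L, T = 409 K.
Step 2 (adiabatic): W = (P₁V₁ − P₂V₂)/(γ−1) = (2814 − 1613)/0.667 = 1801 J.
W_total = 1212 + 1801 = 3013 J.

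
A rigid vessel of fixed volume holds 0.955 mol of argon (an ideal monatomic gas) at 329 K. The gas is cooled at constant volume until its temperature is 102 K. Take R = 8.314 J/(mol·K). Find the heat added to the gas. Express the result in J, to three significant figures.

Q ≈ -2700 J

Constant volume ⇒ W = 0, so Q = ΔU = nCᵥΔT with Cᵥ = 3R/2 = 12.47 J/(mol·K).
ΔU = (0.955)(12.47)(102 − 329) = -2704 J.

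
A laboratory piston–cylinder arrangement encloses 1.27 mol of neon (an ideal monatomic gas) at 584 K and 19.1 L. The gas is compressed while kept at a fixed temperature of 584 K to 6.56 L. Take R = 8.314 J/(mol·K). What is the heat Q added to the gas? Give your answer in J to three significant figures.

Q ≈ -6590 J

Isothermal ⇒ ΔU = 0, so Q = W = nRT ln(V₂/V₁).
Q = (1.27)(8.314)(584) ln(6.56/19.1) = 6166 × -1.069 = -6590 J.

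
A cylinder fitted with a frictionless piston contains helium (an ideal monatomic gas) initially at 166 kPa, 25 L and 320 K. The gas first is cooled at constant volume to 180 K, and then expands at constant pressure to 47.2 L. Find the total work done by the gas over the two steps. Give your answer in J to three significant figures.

W_total ≈ 2070 J

Step 1 (isochoric): W = 0 (constant volume).
After step 1: P = 93.38 kPa (V unchanged).
Step 2 (isobaric): W = PΔV = (93.38 kPa)(47.2 − 25 L) = 2073 J.
W_total = 0 + 2073 = 2073 J.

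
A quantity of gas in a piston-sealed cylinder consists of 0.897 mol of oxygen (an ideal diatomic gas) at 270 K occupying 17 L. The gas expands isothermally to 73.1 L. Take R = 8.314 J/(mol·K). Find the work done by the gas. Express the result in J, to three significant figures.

Isothermal: W = nRT ln(V₂/V₁).
W = (0.897)(8.314)(270) × ln(73.1/17)
  = 2014 × 1.459
W_by_gas = 2937 J.

W ≈ 2940 J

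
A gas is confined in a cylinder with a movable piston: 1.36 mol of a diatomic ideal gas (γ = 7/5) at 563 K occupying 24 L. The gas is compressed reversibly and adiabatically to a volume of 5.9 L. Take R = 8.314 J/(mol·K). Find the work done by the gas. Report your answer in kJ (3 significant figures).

W ≈ -12.0 kJ

Adiabatic: TV^(γ−1) = const with γ = 7/5.
T₂ = T₁ (V₁/V₂)^(γ−1) = 563 × (24/5.9)^0.4 = 563 × 1.753 = 986.9 K.
W_by = nCᵥ(T₁ − T₂) = (1.36)(20.79)(563 − 986.9) = -11981 J.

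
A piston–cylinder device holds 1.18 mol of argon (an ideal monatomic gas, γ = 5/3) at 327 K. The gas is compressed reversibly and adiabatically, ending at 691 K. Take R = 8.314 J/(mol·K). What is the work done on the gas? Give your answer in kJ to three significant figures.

W ≈ 5.36 kJ

Adiabatic ⇒ Q = 0, so W_by = −ΔU = nCᵥ(T₁ − T₂).
Cᵥ = 3R/2 = 12.47 J/(mol·K).
W = (1.18)(12.47)(327 − 691) = -5357 J.
Work on gas = −W_by = 5357 J.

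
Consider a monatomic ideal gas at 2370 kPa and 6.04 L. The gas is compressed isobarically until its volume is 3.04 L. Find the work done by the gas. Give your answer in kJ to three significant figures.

Isobaric: W = P ΔV.
W = (2370 kPa)(3.04 − 6.04 L) = (2370)(-3) = -7110 J.

W ≈ -7.11 kJ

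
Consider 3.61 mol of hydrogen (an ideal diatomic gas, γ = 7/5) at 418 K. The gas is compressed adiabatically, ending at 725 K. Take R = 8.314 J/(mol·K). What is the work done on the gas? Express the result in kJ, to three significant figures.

W ≈ 23.0 kJ

Adiabatic ⇒ Q = 0, so W_by = −ΔU = nCᵥ(T₁ − T₂).
Cᵥ = 5R/2 = 20.79 J/(mol·K).
W = (3.61)(20.79)(418 − 725) = -23035 J.
Work on gas = −W_by = 23035 J.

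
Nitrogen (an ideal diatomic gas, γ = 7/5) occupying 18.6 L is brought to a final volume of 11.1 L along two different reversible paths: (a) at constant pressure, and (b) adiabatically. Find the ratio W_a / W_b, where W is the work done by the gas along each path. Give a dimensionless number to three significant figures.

W_a / W_b ≈ 0.703

Path (a) isobaric: W = P₁(V₂ − V₁) → W_a/(P₁V₁) = -0.4032.
Path (b) adiabatic: W = P₁V₁(1 − (V₁/V₂)^(γ−1))/(γ−1) → W_b/(P₁V₁) = -0.5734.
W_a / W_b = -0.4032 / -0.5734 = 0.7032.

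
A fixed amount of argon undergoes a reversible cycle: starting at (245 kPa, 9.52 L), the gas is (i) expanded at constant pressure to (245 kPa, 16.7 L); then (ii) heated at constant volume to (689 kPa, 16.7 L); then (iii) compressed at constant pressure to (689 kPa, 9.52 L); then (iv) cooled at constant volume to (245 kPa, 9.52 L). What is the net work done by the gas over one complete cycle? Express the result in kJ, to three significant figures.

Constant-volume legs do no work.
W(i) = (245)(16.7 − 9.52) = 1759 J; W(iii) = (689)(9.52 − 16.7) = -4947 J.
W_net = 1759 − 4947 = -3188 J (the counter-clockwise enclosed area).

W_net ≈ -3.19 kJ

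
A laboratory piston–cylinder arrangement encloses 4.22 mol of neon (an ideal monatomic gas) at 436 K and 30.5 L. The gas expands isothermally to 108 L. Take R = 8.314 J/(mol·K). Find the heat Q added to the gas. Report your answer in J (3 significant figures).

Q ≈ 19300 J

Isothermal ⇒ ΔU = 0, so Q = W = nRT ln(V₂/V₁).
Q = (4.22)(8.314)(436) ln(108/30.5) = 15297 × 1.264 = 19342 J.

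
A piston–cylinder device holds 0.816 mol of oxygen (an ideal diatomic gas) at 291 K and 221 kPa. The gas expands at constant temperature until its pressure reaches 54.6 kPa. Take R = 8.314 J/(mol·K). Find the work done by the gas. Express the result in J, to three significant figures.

Isothermal process: W = nRT ln(V₂/V₁) = nRT ln(P₁/P₂).
W = (0.816)(8.314)(291) × ln(221/54.6)
  = 1974 × ln(4.048) = 1974 × 1.398
W_by_gas = 2760 J.

W ≈ 2760 J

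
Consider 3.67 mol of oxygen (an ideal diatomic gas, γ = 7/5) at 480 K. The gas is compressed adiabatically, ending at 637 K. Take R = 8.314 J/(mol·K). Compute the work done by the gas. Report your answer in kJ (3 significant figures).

Adiabatic ⇒ Q = 0, so W_by = −ΔU = nCᵥ(T₁ − T₂).
Cᵥ = 5R/2 = 20.79 J/(mol·K).
W = (3.67)(20.79)(480 − 637) = -11976 J.

W ≈ -12.0 kJ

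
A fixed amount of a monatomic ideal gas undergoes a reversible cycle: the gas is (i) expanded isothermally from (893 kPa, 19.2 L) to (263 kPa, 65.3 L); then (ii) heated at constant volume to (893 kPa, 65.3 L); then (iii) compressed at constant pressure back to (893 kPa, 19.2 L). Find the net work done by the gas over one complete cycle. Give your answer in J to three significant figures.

W_net ≈ -20200 J

Leg (i): W = PᵢVᵢ ln(V_f/Vᵢ) = (17146) ln(65.3/19.2) = 20988 J.
Leg (ii): W = 0.
Leg (iii): W = PΔV = (893)(19.2 − 65.3) = -41167 J.
W_net = 20988 − 41167 = -20180 J.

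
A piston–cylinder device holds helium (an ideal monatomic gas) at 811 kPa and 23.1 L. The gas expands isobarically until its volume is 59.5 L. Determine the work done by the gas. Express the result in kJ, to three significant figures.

Isobaric: W = P ΔV.
W = (811 kPa)(59.5 − 23.1 L) = (811)(36.4) = 29520 J.

W ≈ 29.5 kJ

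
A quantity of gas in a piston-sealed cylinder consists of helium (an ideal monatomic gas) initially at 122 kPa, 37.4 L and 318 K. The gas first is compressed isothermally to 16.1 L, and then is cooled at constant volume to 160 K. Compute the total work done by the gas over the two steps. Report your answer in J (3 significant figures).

W_total ≈ -3850 J

Step 1 (isothermal): W = P₁V₁ ln(V₂/V₁) = (4563) ln(16.1/37.4) = -3846 J.
Step 2 (isochoric): W = 0 (constant volume).
W_total = -3846 + 0 = -3846 J.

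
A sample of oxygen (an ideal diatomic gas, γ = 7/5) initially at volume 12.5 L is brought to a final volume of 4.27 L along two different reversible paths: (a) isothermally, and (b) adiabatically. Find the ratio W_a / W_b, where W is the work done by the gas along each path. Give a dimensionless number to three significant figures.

Path (a) isothermal: W = P₁V₁ ln(V₂/V₁) → W_a/(P₁V₁) = -1.074.
Path (b) adiabatic: W = P₁V₁(1 − (V₁/V₂)^(γ−1))/(γ−1) → W_b/(P₁V₁) = -1.342.
W_a / W_b = -1.074 / -1.342 = 0.8005.

W_a / W_b ≈ 0.801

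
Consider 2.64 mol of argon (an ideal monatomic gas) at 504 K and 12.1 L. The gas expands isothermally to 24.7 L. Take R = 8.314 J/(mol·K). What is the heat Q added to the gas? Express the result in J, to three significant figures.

Q ≈ 7890 J

Isothermal ⇒ ΔU = 0, so Q = W = nRT ln(V₂/V₁).
Q = (2.64)(8.314)(504) ln(24.7/12.1) = 11062 × 0.7136 = 7894 J.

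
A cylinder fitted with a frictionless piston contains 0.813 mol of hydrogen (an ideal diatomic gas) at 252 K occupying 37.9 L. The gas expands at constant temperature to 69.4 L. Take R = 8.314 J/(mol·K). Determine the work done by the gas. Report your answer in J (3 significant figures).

Isothermal: W = nRT ln(V₂/V₁).
W = (0.813)(8.314)(252) × ln(69.4/37.9)
  = 1703 × 0.6049
W_by_gas = 1030 J.

W ≈ 1030 J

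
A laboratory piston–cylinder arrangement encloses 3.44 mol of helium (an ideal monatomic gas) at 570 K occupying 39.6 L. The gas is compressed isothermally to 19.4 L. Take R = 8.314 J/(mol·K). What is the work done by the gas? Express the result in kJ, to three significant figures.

W ≈ -11.6 kJ

Isothermal: W = nRT ln(V₂/V₁).
W = (3.44)(8.314)(570) × ln(19.4/39.6)
  = 16302 × -0.7136
W_by_gas = -11632 J.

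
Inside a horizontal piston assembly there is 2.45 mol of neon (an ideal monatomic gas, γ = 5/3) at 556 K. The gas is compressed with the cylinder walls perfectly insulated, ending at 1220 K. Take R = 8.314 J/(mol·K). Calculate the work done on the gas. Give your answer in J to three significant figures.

W ≈ 20300 J

Adiabatic ⇒ Q = 0, so W_by = −ΔU = nCᵥ(T₁ − T₂).
Cᵥ = 3R/2 = 12.47 J/(mol·K).
W = (2.45)(12.47)(556 − 1220) = -20288 J.
Work on gas = −W_by = 20288 J.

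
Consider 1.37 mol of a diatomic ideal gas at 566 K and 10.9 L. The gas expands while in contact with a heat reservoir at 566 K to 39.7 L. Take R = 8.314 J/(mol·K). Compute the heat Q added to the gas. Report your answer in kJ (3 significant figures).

Q ≈ 8.33 kJ

Isothermal ⇒ ΔU = 0, so Q = W = nRT ln(V₂/V₁).
Q = (1.37)(8.314)(566) ln(39.7/10.9) = 6447 × 1.293 = 8333 J.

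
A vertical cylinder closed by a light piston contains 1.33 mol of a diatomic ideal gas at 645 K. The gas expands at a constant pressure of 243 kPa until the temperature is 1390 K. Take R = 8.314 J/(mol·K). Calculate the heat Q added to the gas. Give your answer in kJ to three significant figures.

Isobaric: W = nRΔT = (1.33)(8.314)(745) = 8238 J.
ΔU = nCᵥΔT with Cᵥ = 5R/2: ΔU = (1.33)(20.79)(745) = 20595 J.
Q = ΔU + W = 20595 + 8238 = 28833 J.

Q ≈ 28.8 kJ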